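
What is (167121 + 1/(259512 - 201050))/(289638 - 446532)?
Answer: -9770227903/9172337028 ≈ -1.0652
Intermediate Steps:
(167121 + 1/(259512 - 201050))/(289638 - 446532) = (167121 + 1/58462)/(-156894) = (167121 + 1/58462)*(-1/156894) = (9770227903/58462)*(-1/156894) = -9770227903/9172337028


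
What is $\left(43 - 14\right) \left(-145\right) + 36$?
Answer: $-4169$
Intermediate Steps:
$\left(43 - 14\right) \left(-145\right) + 36 = 29 \left(-145\right) + 36 = -4205 + 36 = -4169$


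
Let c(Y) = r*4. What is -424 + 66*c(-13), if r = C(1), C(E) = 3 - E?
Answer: 104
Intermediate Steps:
r = 2 (r = 3 - 1*1 = 3 - 1 = 2)
c(Y) = 8 (c(Y) = 2*4 = 8)
-424 + 66*c(-13) = -424 + 66*8 = -424 + 528 = 104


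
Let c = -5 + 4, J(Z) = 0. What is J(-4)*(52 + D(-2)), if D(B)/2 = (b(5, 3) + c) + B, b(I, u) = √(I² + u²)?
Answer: 0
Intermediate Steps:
c = -1
D(B) = -2 + 2*B + 2*√34 (D(B) = 2*((√(5² + 3²) - 1) + B) = 2*((√(25 + 9) - 1) + B) = 2*((√34 - 1) + B) = 2*((-1 + √34) + B) = 2*(-1 + B + √34) = -2 + 2*B + 2*√34)
J(-4)*(52 + D(-2)) = 0*(52 + (-2 + 2*(-2) + 2*√34)) = 0*(52 + (-2 - 4 + 2*√34)) = 0*(52 + (-6 + 2*√34)) = 0*(46 + 2*√34) = 0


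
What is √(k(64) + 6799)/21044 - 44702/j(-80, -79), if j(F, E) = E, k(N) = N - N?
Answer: 44702/79 + √6799/21044 ≈ 565.85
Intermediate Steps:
k(N) = 0
√(k(64) + 6799)/21044 - 44702/j(-80, -79) = √(0 + 6799)/21044 - 44702/(-79) = √6799*(1/21044) - 44702*(-1/79) = √6799/21044 + 44702/79 = 44702/79 + √6799/21044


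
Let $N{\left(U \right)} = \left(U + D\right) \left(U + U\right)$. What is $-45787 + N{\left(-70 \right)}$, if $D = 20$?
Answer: $-38787$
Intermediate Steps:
$N{\left(U \right)} = 2 U \left(20 + U\right)$ ($N{\left(U \right)} = \left(U + 20\right) \left(U + U\right) = \left(20 + U\right) 2 U = 2 U \left(20 + U\right)$)
$-45787 + N{\left(-70 \right)} = -45787 + 2 \left(-70\right) \left(20 - 70\right) = -45787 + 2 \left(-70\right) \left(-50\right) = -45787 + 7000 = -38787$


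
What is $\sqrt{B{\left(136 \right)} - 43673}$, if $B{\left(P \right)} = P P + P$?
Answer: $i \sqrt{25041} \approx 158.24 i$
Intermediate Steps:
$B{\left(P \right)} = P + P^{2}$ ($B{\left(P \right)} = P^{2} + P = P + P^{2}$)
$\sqrt{B{\left(136 \right)} - 43673} = \sqrt{136 \left(1 + 136\right) - 43673} = \sqrt{136 \cdot 137 - 43673} = \sqrt{18632 - 43673} = \sqrt{-25041} = i \sqrt{25041}$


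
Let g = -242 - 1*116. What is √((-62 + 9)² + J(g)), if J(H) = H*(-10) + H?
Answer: √6031 ≈ 77.660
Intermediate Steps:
g = -358 (g = -242 - 116 = -358)
J(H) = -9*H (J(H) = -10*H + H = -9*H)
√((-62 + 9)² + J(g)) = √((-62 + 9)² - 9*(-358)) = √((-53)² + 3222) = √(2809 + 3222) = √6031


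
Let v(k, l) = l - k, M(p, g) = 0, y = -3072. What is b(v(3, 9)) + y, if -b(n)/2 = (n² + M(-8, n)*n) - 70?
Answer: -3004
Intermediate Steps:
b(n) = 140 - 2*n² (b(n) = -2*((n² + 0*n) - 70) = -2*((n² + 0) - 70) = -2*(n² - 70) = -2*(-70 + n²) = 140 - 2*n²)
b(v(3, 9)) + y = (140 - 2*(9 - 1*3)²) - 3072 = (140 - 2*(9 - 3)²) - 3072 = (140 - 2*6²) - 3072 = (140 - 2*36) - 3072 = (140 - 72) - 3072 = 68 - 3072 = -3004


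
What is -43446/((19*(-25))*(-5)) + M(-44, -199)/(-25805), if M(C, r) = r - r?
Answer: -43446/2375 ≈ -18.293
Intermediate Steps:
M(C, r) = 0
-43446/((19*(-25))*(-5)) + M(-44, -199)/(-25805) = -43446/((19*(-25))*(-5)) + 0/(-25805) = -43446/((-475*(-5))) + 0*(-1/25805) = -43446/2375 + 0 = -43446/2375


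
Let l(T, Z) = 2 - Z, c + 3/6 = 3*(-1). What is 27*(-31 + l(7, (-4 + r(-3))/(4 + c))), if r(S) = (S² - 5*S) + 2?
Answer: -1971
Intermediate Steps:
c = -7/2 (c = -½ + 3*(-1) = -½ - 3 = -7/2 ≈ -3.5000)
r(S) = 2 + S² - 5*S
27*(-31 + l(7, (-4 + r(-3))/(4 + c))) = 27*(-31 + (2 - (-4 + (2 + (-3)² - 5*(-3)))/(4 - 7/2))) = 27*(-31 + (2 - (-4 + (2 + 9 + 15))/½)) = 27*(-31 + (2 - (-4 + 26)*2)) = 27*(-31 + (2 - 22*2)) = 27*(-31 + (2 - 1*44)) = 27*(-31 + (2 - 44)) = 27*(-31 - 42) = 27*(-73) = -1971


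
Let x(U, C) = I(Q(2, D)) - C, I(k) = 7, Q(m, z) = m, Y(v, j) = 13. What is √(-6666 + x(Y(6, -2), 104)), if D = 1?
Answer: I*√6763 ≈ 82.237*I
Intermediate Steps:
x(U, C) = 7 - C
√(-6666 + x(Y(6, -2), 104)) = √(-6666 + (7 - 1*104)) = √(-6666 + (7 - 104)) = √(-6666 - 97) = √(-6763) = I*√6763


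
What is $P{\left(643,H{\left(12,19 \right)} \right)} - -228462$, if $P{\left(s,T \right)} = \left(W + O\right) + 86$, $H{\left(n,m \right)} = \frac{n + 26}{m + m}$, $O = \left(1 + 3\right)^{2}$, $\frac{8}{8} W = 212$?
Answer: $228776$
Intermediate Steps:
$W = 212$
$O = 16$ ($O = 4^{2} = 16$)
$H{\left(n,m \right)} = \frac{26 + n}{2 m}$
$P{\left(s,T \right)} = 314$ ($P{\left(s,T \right)} = \left(212 + 16\right) + 86 = 228 + 86 = 314$)
$P{\left(643,H{\left(12,19 \right)} \right)} - -228462 = 314 - -228462 = 314 + 228462 = 228776$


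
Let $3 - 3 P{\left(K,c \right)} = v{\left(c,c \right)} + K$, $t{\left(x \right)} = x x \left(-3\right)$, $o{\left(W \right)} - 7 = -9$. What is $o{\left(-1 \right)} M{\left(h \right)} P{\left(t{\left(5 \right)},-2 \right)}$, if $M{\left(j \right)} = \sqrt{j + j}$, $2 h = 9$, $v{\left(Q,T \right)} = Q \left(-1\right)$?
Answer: $-152$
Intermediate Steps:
$v{\left(Q,T \right)} = - Q$
$o{\left(W \right)} = -2$ ($o{\left(W \right)} = 7 - 9 = -2$)
$t{\left(x \right)} = - 3 x^{2}$ ($t{\left(x \right)} = x \left(- 3 x\right) = - 3 x^{2}$)
$P{\left(K,c \right)} = 1 - \frac{K}{3} + \frac{c}{3}$ ($P{\left(K,c \right)} = 1 - \frac{- c + K}{3} = 1 - \frac{K - c}{3} = 1 - \left(- \frac{c}{3} + \frac{K}{3}\right) = 1 - \frac{K}{3} + \frac{c}{3}$)
$h = \frac{9}{2}$ ($h = \frac{1}{2} \cdot 9 = \frac{9}{2} \approx 4.5$)
$M{\left(j \right)} = \sqrt{2} \sqrt{j}$ ($M{\left(j \right)} = \sqrt{2 j} = \sqrt{2} \sqrt{j}$)
$o{\left(-1 \right)} M{\left(h \right)} P{\left(t{\left(5 \right)},-2 \right)} = - 2 \sqrt{2} \sqrt{\frac{9}{2}} \left(1 - \frac{\left(-3\right) 5^{2}}{3} + \frac{1}{3} \left(-2\right)\right) = - 2 \sqrt{2} \frac{3 \sqrt{2}}{2} \left(1 - \frac{\left(-3\right) 25}{3} - \frac{2}{3}\right) = \left(-2\right) 3 \left(1 - -25 - \frac{2}{3}\right) = - 6 \left(1 + 25 - \frac{2}{3}\right) = \left(-6\right) \frac{76}{3} = -152$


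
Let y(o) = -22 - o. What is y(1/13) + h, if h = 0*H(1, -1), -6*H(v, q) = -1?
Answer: -287/13 ≈ -22.077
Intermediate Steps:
H(v, q) = 1/6 (H(v, q) = -1/6*(-1) = 1/6)
h = 0 (h = 0*(1/6) = 0)
y(1/13) + h = (-22 - 1/13) + 0 = -287/13 + 0 = -287/13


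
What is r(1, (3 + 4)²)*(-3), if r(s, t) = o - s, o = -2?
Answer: 9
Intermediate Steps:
r(s, t) = -2 - s
r(1, (3 + 4)²)*(-3) = (-2 - 1*1)*(-3) = (-2 - 1)*(-3) = -3*(-3) = 9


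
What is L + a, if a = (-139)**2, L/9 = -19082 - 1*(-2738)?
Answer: -127775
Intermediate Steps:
L = -147096 (L = 9*(-19082 - 1*(-2738)) = 9*(-19082 + 2738) = 9*(-16344) = -147096)
a = 19321
L + a = -147096 + 19321 = -127775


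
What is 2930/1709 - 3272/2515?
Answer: 1777102/4298135 ≈ 0.41346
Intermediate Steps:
2930/1709 - 3272/2515 = 1777102/4298135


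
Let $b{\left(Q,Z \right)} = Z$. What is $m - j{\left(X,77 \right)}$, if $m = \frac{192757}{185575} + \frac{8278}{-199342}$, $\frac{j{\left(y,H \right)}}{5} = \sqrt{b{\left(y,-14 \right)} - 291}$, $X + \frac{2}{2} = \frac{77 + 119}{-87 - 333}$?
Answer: $\frac{1418783694}{1422803525} - 5 i \sqrt{305} \approx 0.99717 - 87.321 i$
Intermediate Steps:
$X = - \frac{22}{15}$ ($X = -1 + \frac{77 + 119}{-87 - 333} = -1 + \frac{196}{-420} = -1 + 196 \left(- \frac{1}{420}\right) = -1 - \frac{7}{15} = - \frac{22}{15} \approx -1.4667$)
$j{\left(y,H \right)} = 5 i \sqrt{305}$ ($j{\left(y,H \right)} = 5 \sqrt{-14 - 291} = 5 \sqrt{-305} = 5 i \sqrt{305}$)
$m = \frac{1418783694}{1422803525}$ ($m = 192757 \cdot \frac{1}{185575} + 8278 \left(- \frac{1}{199342}\right) = \frac{192757}{185575} - \frac{4139}{99671} = \frac{1418783694}{1422803525} \approx 0.99717$)
$m - j{\left(X,77 \right)} = \frac{1418783694}{1422803525} - 5 i \sqrt{305}$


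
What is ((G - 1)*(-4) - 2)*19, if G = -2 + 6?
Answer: -266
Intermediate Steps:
G = 4
((G - 1)*(-4) - 2)*19 = ((4 - 1)*(-4) - 2)*19 = (3*(-4) - 2)*19 = (-12 - 2)*19 = -14*19 = -266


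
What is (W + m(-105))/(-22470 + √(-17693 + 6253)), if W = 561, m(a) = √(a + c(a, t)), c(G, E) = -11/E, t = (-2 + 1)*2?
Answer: (√398 - 1122*I)/(4*(2*√715 + 11235*I)) ≈ -0.024964 - 0.00056275*I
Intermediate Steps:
t = -2 (t = -1*2 = -2)
m(a) = √(11/2 + a) (m(a) = √(a - 11/(-2)) = √(a - 11*(-½)) = √(a + 11/2) = √(11/2 + a))
(W + m(-105))/(-22470 + √(-17693 + 6253)) = (561 + √(22 + 4*(-105))/2)/(-22470 + √(-17693 + 6253)) = (561 + √(22 - 420)/2)/(-22470 + √(-11440)) = (561 + √(-398)/2)/(-22470 + 4*I*√715) = (561 + (I*√398)/2)/(-22470 + 4*I*√715) = (561 + I*√398/2)/(-22470 + 4*I*√715)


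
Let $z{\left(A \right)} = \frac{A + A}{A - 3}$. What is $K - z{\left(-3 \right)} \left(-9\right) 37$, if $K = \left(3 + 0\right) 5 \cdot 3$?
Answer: $378$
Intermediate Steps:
$z{\left(A \right)} = \frac{2 A}{-3 + A}$
$K = 45$ ($K = 3 \cdot 5 \cdot 3 = 15 \cdot 3 = 45$)
$K - z{\left(-3 \right)} \left(-9\right) 37 = 45 - 2 \left(-3\right) \frac{1}{-3 - 3} \left(-9\right) 37 = 45 - 2 \left(-3\right) \frac{1}{-6} \left(-9\right) 37 = 45 - 2 \left(-3\right) \left(- \frac{1}{6}\right) \left(-9\right) 37 = 45 - 1 \left(-9\right) 37 = 45 - \left(-9\right) 37 = 45 - -333 = 45 + 333 = 378$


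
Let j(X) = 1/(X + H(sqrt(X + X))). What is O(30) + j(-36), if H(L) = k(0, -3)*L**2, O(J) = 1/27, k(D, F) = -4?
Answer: 31/756 ≈ 0.041005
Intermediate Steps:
O(J) = 1/27
H(L) = -4*L**2
j(X) = -1/(7*X) (j(X) = 1/(X - 8*X) = 1/(-7*X) = -1/(7*X))
O(30) + j(-36) = 1/27 - 1/7/(-36) = 1/27 - 1/7*(-1/36) = 1/27 + 1/252 = 31/756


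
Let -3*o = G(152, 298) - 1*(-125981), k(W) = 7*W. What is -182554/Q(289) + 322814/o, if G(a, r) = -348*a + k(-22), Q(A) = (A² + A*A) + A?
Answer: -175364214076/12203617161 ≈ -14.370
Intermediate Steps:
Q(A) = A + 2*A² (Q(A) = (A² + A²) + A = 2*A² + A = A + 2*A²)
G(a, r) = -154 - 348*a (G(a, r) = -348*a + 7*(-22) = -348*a - 154 = -154 - 348*a)
o = -72931/3 (o = -((-154 - 348*152) - 1*(-125981))/3 = -((-154 - 52896) + 125981)/3 = -(-53050 + 125981)/3 = -⅓*72931 = -72931/3 ≈ -24310.)
-182554/Q(289) + 322814/o = -182554*1/(289*(1 + 2*289)) + 322814/(-72931/3) = -182554*1/(289*(1 + 578)) + 322814*(-3/72931) = -182554/(289*579) - 968442/72931 = -182554/167331 - 968442/72931 = -175364214076/12203617161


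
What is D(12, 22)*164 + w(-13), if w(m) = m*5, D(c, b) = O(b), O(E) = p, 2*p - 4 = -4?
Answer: -65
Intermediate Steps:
p = 0 (p = 2 + (½)*(-4) = 2 - 2 = 0)
O(E) = 0
D(c, b) = 0
w(m) = 5*m
D(12, 22)*164 + w(-13) = 0*164 + 5*(-13) = 0 - 65 = -65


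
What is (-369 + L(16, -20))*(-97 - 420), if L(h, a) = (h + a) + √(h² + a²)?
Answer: 192841 - 2068*√41 ≈ 1.7960e+5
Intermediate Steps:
L(h, a) = a + h + √(a² + h²) (L(h, a) = (a + h) + √(a² + h²) = a + h + √(a² + h²))
(-369 + L(16, -20))*(-97 - 420) = (-369 + (-20 + 16 + √((-20)² + 16²)))*(-97 - 420) = (-369 + (-20 + 16 + √(400 + 256)))*(-517) = (-369 + (-20 + 16 + √656))*(-517) = (-369 + (-20 + 16 + 4*√41))*(-517) = (-369 + (-4 + 4*√41))*(-517) = (-373 + 4*√41)*(-517) = 192841 - 2068*√41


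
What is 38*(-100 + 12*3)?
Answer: -2432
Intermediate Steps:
38*(-100 + 12*3) = 38*(-100 + 36) = 38*(-64) = -2432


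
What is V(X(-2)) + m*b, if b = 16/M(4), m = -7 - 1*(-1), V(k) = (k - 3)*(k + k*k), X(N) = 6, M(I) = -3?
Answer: 158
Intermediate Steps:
V(k) = (-3 + k)*(k + k²)
m = -6 (m = -7 + 1 = -6)
b = -16/3 (b = 16/(-3) = 16*(-⅓) = -16/3 ≈ -5.3333)
V(X(-2)) + m*b = 6*(-3 + 6² - 2*6) - 6*(-16/3) = 6*(-3 + 36 - 12) + 32 = 6*21 + 32 = 126 + 32 = 158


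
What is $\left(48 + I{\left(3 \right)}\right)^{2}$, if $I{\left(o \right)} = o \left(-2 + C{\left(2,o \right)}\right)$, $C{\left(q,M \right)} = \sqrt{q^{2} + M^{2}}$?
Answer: $1881 + 252 \sqrt{13} \approx 2789.6$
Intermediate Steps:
$C{\left(q,M \right)} = \sqrt{M^{2} + q^{2}}$
$I{\left(o \right)} = o \left(-2 + \sqrt{4 + o^{2}}\right)$ ($I{\left(o \right)} = o \left(-2 + \sqrt{o^{2} + 2^{2}}\right) = o \left(-2 + \sqrt{o^{2} + 4}\right) = o \left(-2 + \sqrt{4 + o^{2}}\right)$)
$\left(48 + I{\left(3 \right)}\right)^{2} = \left(48 + 3 \left(-2 + \sqrt{4 + 3^{2}}\right)\right)^{2} = \left(48 + 3 \left(-2 + \sqrt{4 + 9}\right)\right)^{2} = \left(48 + 3 \left(-2 + \sqrt{13}\right)\right)^{2} = \left(48 - \left(6 - 3 \sqrt{13}\right)\right)^{2} = \left(42 + 3 \sqrt{13}\right)^{2}$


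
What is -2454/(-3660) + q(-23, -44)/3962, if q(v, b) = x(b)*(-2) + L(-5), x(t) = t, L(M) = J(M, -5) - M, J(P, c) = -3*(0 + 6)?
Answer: 416552/604205 ≈ 0.68942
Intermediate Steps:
J(P, c) = -18 (J(P, c) = -3*6 = -18)
L(M) = -18 - M
q(v, b) = -13 - 2*b (q(v, b) = b*(-2) + (-18 - 1*(-5)) = -2*b + (-18 + 5) = -2*b - 13 = -13 - 2*b)
-2454/(-3660) + q(-23, -44)/3962 = -2454/(-3660) + (-13 - 2*(-44))/3962 = -2454*(-1/3660) + (-13 + 88)*(1/3962) = 409/610 + 75*(1/3962) = 409/610 + 75/3962 = 416552/604205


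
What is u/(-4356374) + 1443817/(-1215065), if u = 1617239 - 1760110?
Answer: -6116209287943/5293277574310 ≈ -1.1555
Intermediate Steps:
u = -142871
u/(-4356374) + 1443817/(-1215065) = -142871/(-4356374) + 1443817/(-1215065) = -142871*(-1/4356374) + 1443817*(-1/1215065) = 142871/4356374 - 1443817/1215065 = -6116209287943/5293277574310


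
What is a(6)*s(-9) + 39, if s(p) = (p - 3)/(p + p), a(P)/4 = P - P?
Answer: 39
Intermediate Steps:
a(P) = 0 (a(P) = 4*(P - P) = 4*0 = 0)
s(p) = (-3 + p)/(2*p) (s(p) = (-3 + p)/((2*p)) = (-3 + p)*(1/(2*p)) = (-3 + p)/(2*p))
a(6)*s(-9) + 39 = 0*((½)*(-3 - 9)/(-9)) + 39 = 0*((½)*(-⅑)*(-12)) + 39 = 0*(⅔) + 39 = 0 + 39 = 39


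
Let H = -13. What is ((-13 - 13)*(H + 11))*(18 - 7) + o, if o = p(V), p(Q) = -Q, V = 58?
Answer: 514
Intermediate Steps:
o = -58 (o = -1*58 = -58)
((-13 - 13)*(H + 11))*(18 - 7) + o = ((-13 - 13)*(-13 + 11))*(18 - 7) - 58 = -26*(-2)*11 - 58 = 52*11 - 58 = 572 - 58 = 514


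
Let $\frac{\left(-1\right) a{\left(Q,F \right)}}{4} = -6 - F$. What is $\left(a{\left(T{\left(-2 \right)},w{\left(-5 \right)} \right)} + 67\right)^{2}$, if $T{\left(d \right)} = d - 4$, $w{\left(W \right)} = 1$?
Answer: $9025$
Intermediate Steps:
$T{\left(d \right)} = -4 + d$ ($T{\left(d \right)} = d - 4 = -4 + d$)
$a{\left(Q,F \right)} = 24 + 4 F$ ($a{\left(Q,F \right)} = - 4 \left(-6 - F\right) = 24 + 4 F$)
$\left(a{\left(T{\left(-2 \right)},w{\left(-5 \right)} \right)} + 67\right)^{2} = \left(\left(24 + 4 \cdot 1\right) + 67\right)^{2} = \left(\left(24 + 4\right) + 67\right)^{2} = \left(28 + 67\right)^{2} = 95^{2} = 9025$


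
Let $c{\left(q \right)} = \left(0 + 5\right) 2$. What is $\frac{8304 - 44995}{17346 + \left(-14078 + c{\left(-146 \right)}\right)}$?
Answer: $- \frac{36691}{3278} \approx -11.193$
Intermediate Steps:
$c{\left(q \right)} = 10$ ($c{\left(q \right)} = 5 \cdot 2 = 10$)
$\frac{8304 - 44995}{17346 + \left(-14078 + c{\left(-146 \right)}\right)} = \frac{8304 - 44995}{17346 + \left(-14078 + 10\right)} = - \frac{36691}{17346 - 14068} = - \frac{36691}{3278}$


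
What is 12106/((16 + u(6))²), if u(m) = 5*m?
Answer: 6053/1058 ≈ 5.7212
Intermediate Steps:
12106/((16 + u(6))²) = 12106/((16 + 5*6)²) = 12106/((16 + 30)²) = 12106/(46²) = 12106/2116 = 12106*(1/2116) = 6053/1058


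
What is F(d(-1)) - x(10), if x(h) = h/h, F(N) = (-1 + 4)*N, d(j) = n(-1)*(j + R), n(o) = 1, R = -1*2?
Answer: -10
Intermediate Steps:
R = -2
d(j) = -2 + j (d(j) = 1*(j - 2) = 1*(-2 + j) = -2 + j)
F(N) = 3*N
x(h) = 1
F(d(-1)) - x(10) = 3*(-2 - 1) - 1*1 = 3*(-3) - 1 = -9 - 1 = -10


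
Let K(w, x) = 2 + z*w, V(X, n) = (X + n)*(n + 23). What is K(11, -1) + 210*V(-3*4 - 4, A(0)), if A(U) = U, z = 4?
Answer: -77234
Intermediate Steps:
V(X, n) = (23 + n)*(X + n) (V(X, n) = (X + n)*(23 + n) = (23 + n)*(X + n))
K(w, x) = 2 + 4*w
K(11, -1) + 210*V(-3*4 - 4, A(0)) = (2 + 4*11) + 210*(0**2 + 23*(-3*4 - 4) + 23*0 + (-3*4 - 4)*0) = (2 + 44) + 210*(0 + 23*(-12 - 4) + 0 + (-12 - 4)*0) = 46 + 210*(0 + 23*(-16) + 0 - 16*0) = 46 + 210*(0 - 368 + 0 + 0) = 46 + 210*(-368) = 46 - 77280 = -77234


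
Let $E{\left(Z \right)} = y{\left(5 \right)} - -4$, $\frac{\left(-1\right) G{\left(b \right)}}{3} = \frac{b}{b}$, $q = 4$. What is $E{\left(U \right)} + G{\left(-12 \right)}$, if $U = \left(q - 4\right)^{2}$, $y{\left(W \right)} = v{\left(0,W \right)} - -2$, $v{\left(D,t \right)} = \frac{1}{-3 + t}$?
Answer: $\frac{7}{2} \approx 3.5$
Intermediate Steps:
$y{\left(W \right)} = 2 + \frac{1}{-3 + W}$ ($y{\left(W \right)} = \frac{1}{-3 + W} - -2 = \frac{1}{-3 + W} + 2 = 2 + \frac{1}{-3 + W}$)
$U = 0$ ($U = \left(4 - 4\right)^{2} = 0^{2} = 0$)
$G{\left(b \right)} = -3$ ($G{\left(b \right)} = - 3 \frac{b}{b} = \left(-3\right) 1 = -3$)
$E{\left(Z \right)} = \frac{13}{2}$ ($E{\left(Z \right)} = \frac{-5 + 2 \cdot 5}{-3 + 5} - -4 = \frac{-5 + 10}{2} + 4 = \frac{1}{2} \cdot 5 + 4 = \frac{5}{2} + 4 = \frac{13}{2}$)
$E{\left(U \right)} + G{\left(-12 \right)} = \frac{13}{2} - 3 = \frac{7}{2}$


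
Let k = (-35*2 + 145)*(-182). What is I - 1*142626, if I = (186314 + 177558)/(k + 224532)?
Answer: -15038446130/105441 ≈ -1.4262e+5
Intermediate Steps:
k = -13650 (k = (-70 + 145)*(-182) = 75*(-182) = -13650)
I = 181936/105441 (I = (186314 + 177558)/(-13650 + 224532) = 363872/210882 = 363872*(1/210882) = 181936/105441 ≈ 1.7255)
I - 1*142626 = 181936/105441 - 1*142626 = 181936/105441 - 142626 = -15038446130/105441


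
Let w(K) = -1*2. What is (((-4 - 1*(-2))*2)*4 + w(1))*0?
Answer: 0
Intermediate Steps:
w(K) = -2
(((-4 - 1*(-2))*2)*4 + w(1))*0 = (((-4 - 1*(-2))*2)*4 - 2)*0 = (((-4 + 2)*2)*4 - 2)*0 = (-2*2*4 - 2)*0 = (-4*4 - 2)*0 = (-16 - 2)*0 = -18*0 = 0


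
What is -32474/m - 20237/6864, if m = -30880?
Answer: -1570379/827970 ≈ -1.8967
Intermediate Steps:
-32474/m - 20237/6864 = -32474/(-30880) - 20237/6864 = -32474*(-1/30880) - 20237*1/6864 = 16237/15440 - 20237/6864 = -1570379/827970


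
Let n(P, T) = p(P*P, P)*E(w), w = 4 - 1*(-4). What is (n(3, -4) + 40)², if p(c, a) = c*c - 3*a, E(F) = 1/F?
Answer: 2401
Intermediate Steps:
w = 8 (w = 4 + 4 = 8)
p(c, a) = c² - 3*a
n(P, T) = -3*P/8 + P⁴/8 (n(P, T) = ((P*P)² - 3*P)/8 = ((P²)² - 3*P)*(⅛) = (P⁴ - 3*P)*(⅛) = -3*P/8 + P⁴/8)
(n(3, -4) + 40)² = ((⅛)*3*(-3 + 3³) + 40)² = ((⅛)*3*(-3 + 27) + 40)² = ((⅛)*3*24 + 40)² = (9 + 40)² = 49² = 2401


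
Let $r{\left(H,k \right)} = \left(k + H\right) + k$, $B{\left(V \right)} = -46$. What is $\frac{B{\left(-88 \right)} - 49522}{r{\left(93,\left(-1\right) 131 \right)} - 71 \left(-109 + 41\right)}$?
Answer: $- \frac{49568}{4659} \approx -10.639$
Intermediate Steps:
$r{\left(H,k \right)} = H + 2 k$ ($r{\left(H,k \right)} = \left(H + k\right) + k = H + 2 k$)
$\frac{B{\left(-88 \right)} - 49522}{r{\left(93,\left(-1\right) 131 \right)} - 71 \left(-109 + 41\right)} = \frac{-46 - 49522}{\left(93 + 2 \left(\left(-1\right) 131\right)\right) - 71 \left(-109 + 41\right)} = - \frac{49568}{\left(93 + 2 \left(-131\right)\right) - -4828} = - \frac{49568}{\left(93 - 262\right) + 4828} = - \frac{49568}{-169 + 4828} = - \frac{49568}{4659}$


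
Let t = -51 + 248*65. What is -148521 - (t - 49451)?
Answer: -115139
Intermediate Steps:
t = 16069 (t = -51 + 16120 = 16069)
-148521 - (t - 49451) = -148521 - (16069 - 49451) = -148521 - 1*(-33382) = -148521 + 33382 = -115139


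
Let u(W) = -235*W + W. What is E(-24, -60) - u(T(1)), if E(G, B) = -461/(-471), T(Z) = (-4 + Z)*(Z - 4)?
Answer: 992387/471 ≈ 2107.0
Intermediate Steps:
T(Z) = (-4 + Z)² (T(Z) = (-4 + Z)*(-4 + Z) = (-4 + Z)²)
E(G, B) = 461/471 (E(G, B) = -461*(-1/471) = 461/471)
u(W) = -234*W
E(-24, -60) - u(T(1)) = 461/471 - (-234)*(-4 + 1)² = 461/471 - (-234)*(-3)² = 461/471 - (-234)*9 = 461/471 - 1*(-2106) = 461/471 + 2106 = 992387/471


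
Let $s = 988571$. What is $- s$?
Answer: $-988571$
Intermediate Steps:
$- s = \left(-1\right) 988571 = -988571$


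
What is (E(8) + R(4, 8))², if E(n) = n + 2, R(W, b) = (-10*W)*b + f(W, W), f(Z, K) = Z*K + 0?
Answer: 86436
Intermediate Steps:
f(Z, K) = K*Z (f(Z, K) = K*Z + 0 = K*Z)
R(W, b) = W² - 10*W*b (R(W, b) = (-10*W)*b + W*W = -10*W*b + W² = W² - 10*W*b)
E(n) = 2 + n
(E(8) + R(4, 8))² = ((2 + 8) + 4*(4 - 10*8))² = (10 + 4*(4 - 80))² = (10 + 4*(-76))² = (10 - 304)² = (-294)² = 86436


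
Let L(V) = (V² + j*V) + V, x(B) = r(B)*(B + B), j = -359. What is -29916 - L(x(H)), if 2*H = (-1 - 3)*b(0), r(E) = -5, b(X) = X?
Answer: -29916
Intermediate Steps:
H = 0 (H = ((-1 - 3)*0)/2 = (-4*0)/2 = (½)*0 = 0)
x(B) = -10*B (x(B) = -5*(B + B) = -10*B)
L(V) = V² - 358*V (L(V) = (V² - 359*V) + V = V² - 358*V)
-29916 - L(x(H)) = -29916 - (-10*0)*(-358 - 10*0) = -29916 - 0*(-358 + 0) = -29916 - 0*(-358) = -29916 - 1*0 = -29916 + 0 = -29916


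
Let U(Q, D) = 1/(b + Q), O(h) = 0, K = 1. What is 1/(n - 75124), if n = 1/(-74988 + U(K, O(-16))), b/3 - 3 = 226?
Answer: -51591743/3875778101820 ≈ -1.3311e-5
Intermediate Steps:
b = 687 (b = 9 + 3*226 = 9 + 678 = 687)
U(Q, D) = 1/(687 + Q)
n = -688/51591743 (n = 1/(-74988 + 1/(687 + 1)) = 1/(-74988 + 1/688) = 1/(-51591743/688) = -688/51591743 ≈ -1.3335e-5)
1/(n - 75124) = 1/(-688/51591743 - 75124) = 1/(-3875778101820/51591743) = -51591743/3875778101820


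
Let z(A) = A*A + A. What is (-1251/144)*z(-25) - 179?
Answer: -10783/2 ≈ -5391.5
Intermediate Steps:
z(A) = A + A² (z(A) = A² + A = A + A²)
(-1251/144)*z(-25) - 179 = (-1251/144)*(-25*(1 - 25)) - 179 = (-1251*1/144)*(-25*(-24)) - 179 = -139/16*600 - 179 = -10425/2 - 179 = -10783/2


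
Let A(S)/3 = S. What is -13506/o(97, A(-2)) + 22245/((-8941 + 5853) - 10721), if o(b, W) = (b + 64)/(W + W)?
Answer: 744823601/741083 ≈ 1005.0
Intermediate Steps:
A(S) = 3*S
o(b, W) = (64 + b)/(2*W) (o(b, W) = (64 + b)/((2*W)) = (64 + b)*(1/(2*W)) = (64 + b)/(2*W))
-13506/o(97, A(-2)) + 22245/((-8941 + 5853) - 10721) = -13506*(-12/(64 + 97)) + 22245/((-8941 + 5853) - 10721) = -13506/((½)*161/(-6)) + 22245/(-3088 - 10721) = -13506/((½)*(-⅙)*161) + 22245/(-13809) = -13506/(-161/12) + 22245*(-1/13809) = -13506*(-12/161) - 7415/4603 = 162072/161 - 7415/4603 = 744823601/741083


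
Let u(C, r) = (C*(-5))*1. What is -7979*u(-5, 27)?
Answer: -199475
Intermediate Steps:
u(C, r) = -5*C (u(C, r) = -5*C*1 = -5*C)
-7979*u(-5, 27) = -(-39895)*(-5) = -7979*25 = -199475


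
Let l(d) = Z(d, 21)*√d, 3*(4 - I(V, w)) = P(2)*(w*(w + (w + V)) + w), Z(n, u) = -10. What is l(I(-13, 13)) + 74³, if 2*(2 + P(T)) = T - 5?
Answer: 405224 - 10*√1947/3 ≈ 4.0508e+5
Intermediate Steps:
P(T) = -9/2 + T/2 (P(T) = -2 + (T - 5)/2 = -2 + (-5 + T)/2 = -2 + (-5/2 + T/2) = -9/2 + T/2)
I(V, w) = 4 + 7*w/6 + 7*w*(V + 2*w)/6 (I(V, w) = 4 - (-9/2 + (½)*2)*(w*(w + (w + V)) + w)/3 = 4 - (-9/2 + 1)*(w*(w + (V + w)) + w)/3 = 4 - (-7)*(w*(V + 2*w) + w)/6 = 4 - (-7)*(w + w*(V + 2*w))/6 = 4 - (-7*w/2 - 7*w*(V + 2*w)/2)/3 = 4 + (7*w/6 + 7*w*(V + 2*w)/6) = 4 + 7*w/6 + 7*w*(V + 2*w)/6)
l(d) = -10*√d
l(I(-13, 13)) + 74³ = -10*√(4 + (7/3)*13² + (7/6)*13 + (7/6)*(-13)*13) + 74³ = -10*√(4 + (7/3)*169 + 91/6 - 1183/6) + 405224 = -10*√(4 + 1183/3 + 91/6 - 1183/6) + 405224 = -10*√1947/3 + 405224 = 405224 - 10*√1947/3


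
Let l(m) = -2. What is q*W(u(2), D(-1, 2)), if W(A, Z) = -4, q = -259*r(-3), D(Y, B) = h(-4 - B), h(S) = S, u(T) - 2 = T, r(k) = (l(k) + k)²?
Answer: 25900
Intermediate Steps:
r(k) = (-2 + k)²
u(T) = 2 + T
D(Y, B) = -4 - B
q = -6475 (q = -259*(-2 - 3)² = -259*(-5)² = -259*25 = -6475)
q*W(u(2), D(-1, 2)) = -6475*(-4) = 25900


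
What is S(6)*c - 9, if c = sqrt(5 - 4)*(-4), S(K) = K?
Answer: -33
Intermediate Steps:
c = -4 (c = sqrt(1)*(-4) = 1*(-4) = -4)
S(6)*c - 9 = 6*(-4) - 9 = -24 - 9 = -33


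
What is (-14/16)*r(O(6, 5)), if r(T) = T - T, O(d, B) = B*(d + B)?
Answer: 0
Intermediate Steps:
O(d, B) = B*(B + d)
r(T) = 0
(-14/16)*r(O(6, 5)) = -14/16*0 = -14*1/16*0 = -7/8*0 = 0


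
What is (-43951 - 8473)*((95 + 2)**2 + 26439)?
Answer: -1879295552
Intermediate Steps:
(-43951 - 8473)*((95 + 2)**2 + 26439) = -52424*(97**2 + 26439) = -52424*(9409 + 26439) = -52424*35848 = -1879295552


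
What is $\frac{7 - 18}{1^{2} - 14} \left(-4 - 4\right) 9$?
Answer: $- \frac{792}{13} \approx -60.923$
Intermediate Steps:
$\frac{7 - 18}{1^{2} - 14} \left(-4 - 4\right) 9 = - \frac{11}{1 - 14} \left(\left(-8\right) 9\right) = - \frac{11}{-13} \left(-72\right) = \left(-11\right) \left(- \frac{1}{13}\right) \left(-72\right) = \frac{11}{13} \left(-72\right) = - \frac{792}{13}$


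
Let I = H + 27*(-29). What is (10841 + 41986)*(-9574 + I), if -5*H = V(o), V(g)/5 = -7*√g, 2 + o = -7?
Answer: -547129239 + 1109367*I ≈ -5.4713e+8 + 1.1094e+6*I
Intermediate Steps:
o = -9 (o = -2 - 7 = -9)
V(g) = -35*√g (V(g) = 5*(-7*√g) = -35*√g)
H = 21*I (H = -(-7)*√(-9) = -(-7)*3*I = -(-21)*I = 21*I ≈ 21.0*I)
I = -783 + 21*I (I = 21*I + 27*(-29) = 21*I - 783 = -783 + 21*I ≈ -783.0 + 21.0*I)
(10841 + 41986)*(-9574 + I) = (10841 + 41986)*(-9574 + (-783 + 21*I)) = 52827*(-10357 + 21*I) = -547129239 + 1109367*I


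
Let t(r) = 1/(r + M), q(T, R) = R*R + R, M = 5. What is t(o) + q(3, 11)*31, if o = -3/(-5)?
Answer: 114581/28 ≈ 4092.2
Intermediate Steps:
o = ⅗ (o = -3*(-⅕) = ⅗ ≈ 0.60000)
q(T, R) = R + R² (q(T, R) = R² + R = R + R²)
t(r) = 1/(5 + r) (t(r) = 1/(r + 5) = 1/(5 + r))
t(o) + q(3, 11)*31 = 1/(5 + ⅗) + (11*(1 + 11))*31 = 1/(28/5) + (11*12)*31 = 5/28 + 132*31 = 5/28 + 4092 = 114581/28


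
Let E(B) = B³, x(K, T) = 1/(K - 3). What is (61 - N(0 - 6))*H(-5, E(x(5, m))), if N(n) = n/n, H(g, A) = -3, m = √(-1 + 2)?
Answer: -180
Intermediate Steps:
m = 1 (m = √1 = 1)
x(K, T) = 1/(-3 + K)
N(n) = 1
(61 - N(0 - 6))*H(-5, E(x(5, m))) = (61 - 1*1)*(-3) = (61 - 1)*(-3) = 60*(-3) = -180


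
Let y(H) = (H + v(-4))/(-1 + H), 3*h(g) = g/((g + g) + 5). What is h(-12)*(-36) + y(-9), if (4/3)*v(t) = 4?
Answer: -663/95 ≈ -6.9790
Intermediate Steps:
v(t) = 3 (v(t) = (¾)*4 = 3)
h(g) = g/(3*(5 + 2*g)) (h(g) = (g/((g + g) + 5))/3 = (g/(2*g + 5))/3 = (g/(5 + 2*g))/3 = g/(3*(5 + 2*g)))
y(H) = (3 + H)/(-1 + H) (y(H) = (H + 3)/(-1 + H) = (3 + H)/(-1 + H))
h(-12)*(-36) + y(-9) = ((⅓)*(-12)/(5 + 2*(-12)))*(-36) + (3 - 9)/(-1 - 9) = ((⅓)*(-12)/(5 - 24))*(-36) - 6/(-10) = ((⅓)*(-12)/(-19))*(-36) - ⅒*(-6) = ((⅓)*(-12)*(-1/19))*(-36) + ⅗ = (4/19)*(-36) + ⅗ = -144/19 + ⅗ = -663/95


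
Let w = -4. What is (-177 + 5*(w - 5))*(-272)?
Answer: 60384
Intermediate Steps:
(-177 + 5*(w - 5))*(-272) = (-177 + 5*(-4 - 5))*(-272) = (-177 + 5*(-9))*(-272) = (-177 - 45)*(-272) = -222*(-272) = 60384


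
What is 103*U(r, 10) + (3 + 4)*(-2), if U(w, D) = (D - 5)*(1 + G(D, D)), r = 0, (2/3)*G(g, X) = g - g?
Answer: 501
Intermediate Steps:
G(g, X) = 0 (G(g, X) = 3*(g - g)/2 = (3/2)*0 = 0)
U(w, D) = -5 + D (U(w, D) = (D - 5)*(1 + 0) = (-5 + D)*1 = -5 + D)
103*U(r, 10) + (3 + 4)*(-2) = 103*(-5 + 10) + (3 + 4)*(-2) = 103*5 + 7*(-2) = 515 - 14 = 501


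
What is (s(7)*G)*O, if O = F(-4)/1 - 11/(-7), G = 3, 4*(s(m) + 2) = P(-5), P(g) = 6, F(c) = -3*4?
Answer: 219/14 ≈ 15.643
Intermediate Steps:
F(c) = -12
s(m) = -1/2 (s(m) = -2 + (1/4)*6 = -2 + 3/2 = -1/2)
O = -73/7 (O = -12/1 - 11/(-7) = -12*1 - 11*(-1/7) = -12 + 11/7 = -73/7 ≈ -10.429)
(s(7)*G)*O = -1/2*3*(-73/7) = -3/2*(-73/7) = 219/14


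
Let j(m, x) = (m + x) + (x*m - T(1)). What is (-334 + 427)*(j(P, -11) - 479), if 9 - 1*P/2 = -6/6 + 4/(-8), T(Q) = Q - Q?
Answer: -65100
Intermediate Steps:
T(Q) = 0
P = 21 (P = 18 - 2*(-6/6 + 4/(-8)) = 18 - 2*(-6*1/6 + 4*(-1/8)) = 18 - 2*(-1 - 1/2) = 18 - 2*(-3/2) = 18 + 3 = 21)
j(m, x) = m + x + m*x (j(m, x) = (m + x) + (x*m - 1*0) = (m + x) + (m*x + 0) = (m + x) + m*x = m + x + m*x)
(-334 + 427)*(j(P, -11) - 479) = (-334 + 427)*((21 - 11 + 21*(-11)) - 479) = 93*((21 - 11 - 231) - 479) = 93*(-221 - 479) = 93*(-700) = -65100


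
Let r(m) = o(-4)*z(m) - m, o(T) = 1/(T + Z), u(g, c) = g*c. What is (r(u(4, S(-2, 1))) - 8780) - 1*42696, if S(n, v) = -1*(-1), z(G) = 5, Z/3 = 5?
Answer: -566275/11 ≈ -51480.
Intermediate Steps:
Z = 15 (Z = 3*5 = 15)
S(n, v) = 1
u(g, c) = c*g
o(T) = 1/(15 + T) (o(T) = 1/(T + 15) = 1/(15 + T))
r(m) = 5/11 - m (r(m) = 5/(15 - 4) - m = 5/11 - m)
(r(u(4, S(-2, 1))) - 8780) - 1*42696 = ((5/11 - 4) - 8780) - 1*42696 = ((5/11 - 1*4) - 8780) - 42696 = ((5/11 - 4) - 8780) - 42696 = (-39/11 - 8780) - 42696 = -96619/11 - 42696 = -566275/11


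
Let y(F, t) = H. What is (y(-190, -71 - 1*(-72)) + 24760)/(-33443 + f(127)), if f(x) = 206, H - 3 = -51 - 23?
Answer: -24689/33237 ≈ -0.74282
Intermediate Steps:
H = -71 (H = 3 + (-51 - 23) = 3 - 74 = -71)
y(F, t) = -71
(y(-190, -71 - 1*(-72)) + 24760)/(-33443 + f(127)) = (-71 + 24760)/(-33443 + 206) = 24689/(-33237) = 24689*(-1/33237) = -24689/33237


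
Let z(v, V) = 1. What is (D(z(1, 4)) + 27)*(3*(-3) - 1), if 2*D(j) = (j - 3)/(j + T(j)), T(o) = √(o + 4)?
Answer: -545/2 + 5*√5/2 ≈ -266.91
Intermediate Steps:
T(o) = √(4 + o)
D(j) = (-3 + j)/(2*(j + √(4 + j))) (D(j) = ((j - 3)/(j + √(4 + j)))/2 = ((-3 + j)/(j + √(4 + j)))/2 = (-3 + j)/(2*(j + √(4 + j))))
(D(z(1, 4)) + 27)*(3*(-3) - 1) = ((-3 + 1)/(2*(1 + √(4 + 1))) + 27)*(3*(-3) - 1) = ((½)*(-2)/(1 + √5) + 27)*(-9 - 1) = (-1/(1 + √5) + 27)*(-10) = (27 - 1/(1 + √5))*(-10) = -270 + 10/(1 + √5)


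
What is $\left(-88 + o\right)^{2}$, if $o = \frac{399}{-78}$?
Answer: $\frac{5861241}{676} \approx 8670.5$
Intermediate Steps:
$o = - \frac{133}{26}$ ($o = 399 \left(- \frac{1}{78}\right) = - \frac{133}{26} \approx -5.1154$)
$\left(-88 + o\right)^{2} = \left(-88 - \frac{133}{26}\right)^{2} = \left(- \frac{2421}{26}\right)^{2} = \frac{5861241}{676}$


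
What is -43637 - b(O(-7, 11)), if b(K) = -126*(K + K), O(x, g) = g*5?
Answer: -29777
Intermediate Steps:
O(x, g) = 5*g
b(K) = -252*K
-43637 - b(O(-7, 11)) = -43637 - (-252)*5*11 = -43637 - (-252)*55 = -43637 - 1*(-13860) = -43637 + 13860 = -29777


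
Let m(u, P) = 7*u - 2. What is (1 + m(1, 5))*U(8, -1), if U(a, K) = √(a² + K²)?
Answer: 6*√65 ≈ 48.374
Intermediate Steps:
m(u, P) = -2 + 7*u
U(a, K) = √(K² + a²)
(1 + m(1, 5))*U(8, -1) = (1 + (-2 + 7*1))*√((-1)² + 8²) = (1 + (-2 + 7))*√(1 + 64) = (1 + 5)*√65 = 6*√65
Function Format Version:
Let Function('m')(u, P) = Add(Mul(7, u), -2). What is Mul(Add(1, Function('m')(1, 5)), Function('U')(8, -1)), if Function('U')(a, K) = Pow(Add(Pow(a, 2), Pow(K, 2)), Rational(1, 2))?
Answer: Mul(6, Pow(65, Rational(1, 2))) ≈ 48.374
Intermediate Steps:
Function('m')(u, P) = Add(-2, Mul(7, u))
Function('U')(a, K) = Pow(Add(Pow(K, 2), Pow(a, 2)), Rational(1, 2))
Mul(Add(1, Function('m')(1, 5)), Function('U')(8, -1)) = Mul(Add(1, Add(-2, Mul(7, 1))), Pow(Add(Pow(-1, 2), Pow(8, 2)), Rational(1, 2))) = Mul(Add(1, Add(-2, 7)), Pow(Add(1, 64), Rational(1, 2))) = Mul(Add(1, 5), Pow(65, Rational(1, 2))) = Mul(6, Pow(65, Rational(1, 2)))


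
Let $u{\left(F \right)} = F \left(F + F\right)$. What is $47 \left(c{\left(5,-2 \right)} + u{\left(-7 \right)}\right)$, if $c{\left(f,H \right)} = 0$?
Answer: $4606$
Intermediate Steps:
$u{\left(F \right)} = 2 F^{2}$ ($u{\left(F \right)} = F 2 F = 2 F^{2}$)
$47 \left(c{\left(5,-2 \right)} + u{\left(-7 \right)}\right) = 47 \left(0 + 2 \left(-7\right)^{2}\right) = 47 \left(0 + 2 \cdot 49\right) = 47 \left(0 + 98\right) = 47 \cdot 98 = 4606$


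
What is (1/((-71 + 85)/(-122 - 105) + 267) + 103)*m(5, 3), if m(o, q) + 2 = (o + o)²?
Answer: 611668176/60595 ≈ 10094.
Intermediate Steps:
m(o, q) = -2 + 4*o² (m(o, q) = -2 + (o + o)² = -2 + (2*o)² = -2 + 4*o²)
(1/((-71 + 85)/(-122 - 105) + 267) + 103)*m(5, 3) = (1/((-71 + 85)/(-122 - 105) + 267) + 103)*(-2 + 4*5²) = (1/(14/(-227) + 267) + 103)*(-2 + 4*25) = (1/(14*(-1/227) + 267) + 103)*(-2 + 100) = (1/(-14/227 + 267) + 103)*98 = (1/(60595/227) + 103)*98 = (227/60595 + 103)*98 = (6241512/60595)*98 = 611668176/60595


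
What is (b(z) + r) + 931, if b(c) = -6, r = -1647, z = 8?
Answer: -722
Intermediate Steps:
(b(z) + r) + 931 = (-6 - 1647) + 931 = -1653 + 931 = -722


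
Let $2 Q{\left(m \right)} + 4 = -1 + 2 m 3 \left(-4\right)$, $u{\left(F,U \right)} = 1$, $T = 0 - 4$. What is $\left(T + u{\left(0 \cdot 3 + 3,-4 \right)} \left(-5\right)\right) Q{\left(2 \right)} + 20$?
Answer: $\frac{517}{2} \approx 258.5$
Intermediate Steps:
$T = -4$
$Q{\left(m \right)} = - \frac{5}{2} - 12 m$ ($Q{\left(m \right)} = -2 + \frac{-1 + 2 m 3 \left(-4\right)}{2} = -2 + \frac{-1 + 6 m \left(-4\right)}{2} = -2 + \frac{-1 - 24 m}{2} = -2 - \left(\frac{1}{2} + 12 m\right) = - \frac{5}{2} - 12 m$)
$\left(T + u{\left(0 \cdot 3 + 3,-4 \right)} \left(-5\right)\right) Q{\left(2 \right)} + 20 = \left(-4 + 1 \left(-5\right)\right) \left(- \frac{5}{2} - 24\right) + 20 = \left(-4 - 5\right) \left(- \frac{5}{2} - 24\right) + 20 = \left(-9\right) \left(- \frac{53}{2}\right) + 20 = \frac{477}{2} + 20 = \frac{517}{2}$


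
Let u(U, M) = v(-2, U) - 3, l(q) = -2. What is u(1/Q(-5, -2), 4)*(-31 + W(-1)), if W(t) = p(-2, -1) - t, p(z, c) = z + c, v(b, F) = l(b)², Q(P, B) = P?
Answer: -33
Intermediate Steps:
v(b, F) = 4 (v(b, F) = (-2)² = 4)
p(z, c) = c + z
u(U, M) = 1 (u(U, M) = 4 - 3 = 1)
W(t) = -3 - t (W(t) = (-1 - 2) - t = -3 - t)
u(1/Q(-5, -2), 4)*(-31 + W(-1)) = 1*(-31 + (-3 - 1*(-1))) = 1*(-31 + (-3 + 1)) = 1*(-31 - 2) = 1*(-33) = -33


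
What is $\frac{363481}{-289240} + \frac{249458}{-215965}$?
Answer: $- \frac{30130481217}{12493143320} \approx -2.4118$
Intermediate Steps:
$\frac{363481}{-289240} + \frac{249458}{-215965} = 363481 \left(- \frac{1}{289240}\right) + 249458 \left(- \frac{1}{215965}\right) = - \frac{363481}{289240} - \frac{249458}{215965} = - \frac{30130481217}{12493143320}$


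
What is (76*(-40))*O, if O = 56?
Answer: -170240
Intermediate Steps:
(76*(-40))*O = (76*(-40))*56 = -3040*56 = -170240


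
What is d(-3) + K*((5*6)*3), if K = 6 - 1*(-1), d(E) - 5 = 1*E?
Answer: 632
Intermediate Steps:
d(E) = 5 + E (d(E) = 5 + 1*E = 5 + E)
K = 7 (K = 6 + 1 = 7)
d(-3) + K*((5*6)*3) = (5 - 3) + 7*((5*6)*3) = 2 + 7*(30*3) = 2 + 7*90 = 2 + 630 = 632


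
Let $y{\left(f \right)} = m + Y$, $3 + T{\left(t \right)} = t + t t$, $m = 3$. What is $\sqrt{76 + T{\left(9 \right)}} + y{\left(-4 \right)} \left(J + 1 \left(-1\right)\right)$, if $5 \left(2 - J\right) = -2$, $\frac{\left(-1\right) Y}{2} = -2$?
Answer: $\frac{49}{5} + \sqrt{163} \approx 22.567$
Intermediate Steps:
$Y = 4$ ($Y = \left(-2\right) \left(-2\right) = 4$)
$J = \frac{12}{5}$ ($J = 2 - - \frac{2}{5} = 2 + \frac{2}{5} = \frac{12}{5} \approx 2.4$)
$T{\left(t \right)} = -3 + t + t^{2}$ ($T{\left(t \right)} = -3 + \left(t + t t\right) = -3 + \left(t + t^{2}\right) = -3 + t + t^{2}$)
$y{\left(f \right)} = 7$ ($y{\left(f \right)} = 3 + 4 = 7$)
$\sqrt{76 + T{\left(9 \right)}} + y{\left(-4 \right)} \left(J + 1 \left(-1\right)\right) = \sqrt{76 + \left(-3 + 9 + 9^{2}\right)} + 7 \left(\frac{12}{5} + 1 \left(-1\right)\right) = \sqrt{76 + \left(-3 + 9 + 81\right)} + 7 \left(\frac{12}{5} - 1\right) = \sqrt{76 + 87} + 7 \cdot \frac{7}{5} = \sqrt{163} + \frac{49}{5} = \frac{49}{5} + \sqrt{163}$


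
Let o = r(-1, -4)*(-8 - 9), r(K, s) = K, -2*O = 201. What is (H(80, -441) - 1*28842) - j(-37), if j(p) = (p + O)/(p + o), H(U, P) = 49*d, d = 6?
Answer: -228439/8 ≈ -28555.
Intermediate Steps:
O = -201/2 (O = -½*201 = -201/2 ≈ -100.50)
H(U, P) = 294 (H(U, P) = 49*6 = 294)
o = 17 (o = -(-8 - 9) = -1*(-17) = 17)
j(p) = (-201/2 + p)/(17 + p) (j(p) = (p - 201/2)/(p + 17) = (-201/2 + p)/(17 + p))
(H(80, -441) - 1*28842) - j(-37) = (294 - 1*28842) - (-201/2 - 37)/(17 - 37) = (294 - 28842) - (-275)/((-20)*2) = -28548 - (-1)*(-275)/(20*2) = -28548 - 1*55/8 = -28548 - 55/8 = -228439/8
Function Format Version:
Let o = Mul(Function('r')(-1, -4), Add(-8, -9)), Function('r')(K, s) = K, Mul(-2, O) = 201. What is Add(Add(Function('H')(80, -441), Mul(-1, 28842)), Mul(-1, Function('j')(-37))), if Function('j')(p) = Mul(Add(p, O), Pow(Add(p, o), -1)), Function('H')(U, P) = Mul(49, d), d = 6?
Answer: Rational(-228439, 8) ≈ -28555.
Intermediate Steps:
O = Rational(-201, 2) (O = Mul(Rational(-1, 2), 201) = Rational(-201, 2) ≈ -100.50)
Function('H')(U, P) = 294 (Function('H')(U, P) = Mul(49, 6) = 294)
o = 17 (o = Mul(-1, Add(-8, -9)) = Mul(-1, -17) = 17)
Function('j')(p) = Mul(Pow(Add(17, p), -1), Add(Rational(-201, 2), p)) (Function('j')(p) = Mul(Add(p, Rational(-201, 2)), Pow(Add(p, 17), -1)) = Mul(Add(Rational(-201, 2), p), Pow(Add(17, p), -1)) = Mul(Pow(Add(17, p), -1), Add(Rational(-201, 2), p)))
Add(Add(Function('H')(80, -441), Mul(-1, 28842)), Mul(-1, Function('j')(-37))) = Add(Add(294, Mul(-1, 28842)), Mul(-1, Mul(Pow(Add(17, -37), -1), Add(Rational(-201, 2), -37)))) = Add(Add(294, -28842), Mul(-1, Mul(Pow(-20, -1), Rational(-275, 2)))) = Add(-28548, Mul(-1, Mul(Rational(-1, 20), Rational(-275, 2)))) = Add(-28548, Mul(-1, Rational(55, 8))) = Add(-28548, Rational(-55, 8)) = Rational(-228439, 8)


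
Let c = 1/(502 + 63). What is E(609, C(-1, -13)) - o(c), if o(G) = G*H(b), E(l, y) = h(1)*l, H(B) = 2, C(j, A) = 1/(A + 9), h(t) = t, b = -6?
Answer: 344083/565 ≈ 609.00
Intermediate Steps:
C(j, A) = 1/(9 + A)
c = 1/565 ≈ 0.0017699
E(l, y) = l (E(l, y) = 1*l = l)
o(G) = 2*G (o(G) = G*2 = 2*G)
E(609, C(-1, -13)) - o(c) = 609 - 2/565 = 344083/565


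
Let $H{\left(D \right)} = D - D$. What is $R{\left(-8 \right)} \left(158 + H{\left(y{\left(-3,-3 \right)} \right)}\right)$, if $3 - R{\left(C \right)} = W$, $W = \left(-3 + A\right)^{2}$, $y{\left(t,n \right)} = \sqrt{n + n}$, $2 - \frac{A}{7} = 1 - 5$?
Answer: $-239844$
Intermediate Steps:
$A = 42$ ($A = 14 - 7 \left(1 - 5\right) = 14 - -28 = 14 + 28 = 42$)
$y{\left(t,n \right)} = \sqrt{2} \sqrt{n}$ ($y{\left(t,n \right)} = \sqrt{2 n} = \sqrt{2} \sqrt{n}$)
$W = 1521$ ($W = \left(-3 + 42\right)^{2} = 39^{2} = 1521$)
$H{\left(D \right)} = 0$
$R{\left(C \right)} = -1518$ ($R{\left(C \right)} = 3 - 1521 = -1518$)
$R{\left(-8 \right)} \left(158 + H{\left(y{\left(-3,-3 \right)} \right)}\right) = - 1518 \left(158 + 0\right) = \left(-1518\right) 158 = -239844$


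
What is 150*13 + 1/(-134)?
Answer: 261299/134 ≈ 1950.0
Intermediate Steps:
150*13 + 1/(-134) = 1950 - 1/134 = 261299/134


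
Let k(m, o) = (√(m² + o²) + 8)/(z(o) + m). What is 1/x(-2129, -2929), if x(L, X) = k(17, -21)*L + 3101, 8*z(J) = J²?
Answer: 953793117/2520713438921 + 9827464*√730/2520713438921 ≈ 0.00048372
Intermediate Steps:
z(J) = J²/8
k(m, o) = (8 + √(m² + o²))/(m + o²/8) (k(m, o) = (√(m² + o²) + 8)/(o²/8 + m) = (8 + √(m² + o²))/(m + o²/8))
x(L, X) = 3101 + L*(64/577 + 8*√730/577) (x(L, X) = (8*(8 + √(17² + (-21)²))/((-21)² + 8*17))*L + 3101 = (8*(8 + √(289 + 441))/(441 + 136))*L + 3101 = (8*(8 + √730)/577)*L + 3101 = (8*(1/577)*(8 + √730))*L + 3101 = (64/577 + 8*√730/577)*L + 3101 = L*(64/577 + 8*√730/577) + 3101 = 3101 + L*(64/577 + 8*√730/577))
1/x(-2129, -2929) = 1/(3101 + (8/577)*(-2129)*(8 + √730)) = 1/(3101 + (-136256/577 - 17032*√730/577)) = 1/(1653021/577 - 17032*√730/577)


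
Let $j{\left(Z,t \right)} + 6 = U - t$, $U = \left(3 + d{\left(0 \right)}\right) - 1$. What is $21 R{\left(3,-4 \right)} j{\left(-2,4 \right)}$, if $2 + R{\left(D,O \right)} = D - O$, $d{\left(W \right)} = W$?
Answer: $-840$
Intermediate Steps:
$U = 2$ ($U = \left(3 + 0\right) - 1 = 3 - 1 = 2$)
$R{\left(D,O \right)} = -2 + D - O$ ($R{\left(D,O \right)} = -2 + \left(D - O\right) = -2 + D - O$)
$j{\left(Z,t \right)} = -4 - t$ ($j{\left(Z,t \right)} = -6 - \left(-2 + t\right) = -4 - t$)
$21 R{\left(3,-4 \right)} j{\left(-2,4 \right)} = 21 \left(-2 + 3 - -4\right) \left(-4 - 4\right) = 21 \left(-2 + 3 + 4\right) \left(-4 - 4\right) = 21 \cdot 5 \left(-8\right) = 105 \left(-8\right) = -840$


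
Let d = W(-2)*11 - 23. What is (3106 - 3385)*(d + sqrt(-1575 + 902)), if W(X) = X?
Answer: 12555 - 279*I*sqrt(673) ≈ 12555.0 - 7237.9*I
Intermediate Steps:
d = -45 (d = -2*11 - 23 = -22 - 23 = -45)
(3106 - 3385)*(d + sqrt(-1575 + 902)) = (3106 - 3385)*(-45 + sqrt(-1575 + 902)) = -279*(-45 + sqrt(-673)) = -279*(-45 + I*sqrt(673)) = 12555 - 279*I*sqrt(673)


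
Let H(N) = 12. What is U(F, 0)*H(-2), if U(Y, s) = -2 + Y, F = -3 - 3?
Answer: -96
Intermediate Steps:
F = -6
U(F, 0)*H(-2) = (-2 - 6)*12 = -8*12 = -96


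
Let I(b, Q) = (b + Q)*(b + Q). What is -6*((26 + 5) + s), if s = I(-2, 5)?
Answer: -240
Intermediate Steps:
I(b, Q) = (Q + b)**2 (I(b, Q) = (Q + b)*(Q + b) = (Q + b)**2)
s = 9 (s = (5 - 2)**2 = 3**2 = 9)
-6*((26 + 5) + s) = -6*((26 + 5) + 9) = -6*(31 + 9) = -6*40 = -240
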